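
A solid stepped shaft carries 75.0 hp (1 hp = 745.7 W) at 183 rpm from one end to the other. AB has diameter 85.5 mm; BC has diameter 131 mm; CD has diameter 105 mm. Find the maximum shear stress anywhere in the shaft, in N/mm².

ω = 2π·183/60 = 19.16 rad/s, so T = P/ω = 75.0×745.7 / 19.16 = 2918 N·m.
Under the same torque, τ_max = 16T/(πd³) is largest where d is smallest — segment AB (d = 85.5 mm).
τ_max = 16·2918/(π·(0.0855)³) = 2.378×10^7 Pa.

23.8 N/mm²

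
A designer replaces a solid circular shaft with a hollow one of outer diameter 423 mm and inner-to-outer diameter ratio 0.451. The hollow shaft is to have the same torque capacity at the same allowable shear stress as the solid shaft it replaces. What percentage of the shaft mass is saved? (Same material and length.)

Equal τ_max and T ⇒ the solid shaft needs d_s³ = d_o³(1−k⁴), so d_s = 423·(1−0.451⁴)^(1/3) = 417.1 mm.
Area ratio A_h/A_s = d_o²(1−k²)/d_s² = (1−k²)/(1−k⁴)^(2/3) = 0.8194.
Mass saving = 1 − 0.8194 = 18.1 %.

18.1 %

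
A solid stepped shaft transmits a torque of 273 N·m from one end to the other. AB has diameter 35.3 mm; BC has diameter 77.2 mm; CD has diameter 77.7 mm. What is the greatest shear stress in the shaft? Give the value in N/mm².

31.6 N/mm²

Under the same torque, τ_max = 16T/(πd³) is largest where d is smallest — segment AB (d = 35.3 mm).
τ_max = 16·273.0/(π·(0.0353)³) = 3.161×10^7 Pa.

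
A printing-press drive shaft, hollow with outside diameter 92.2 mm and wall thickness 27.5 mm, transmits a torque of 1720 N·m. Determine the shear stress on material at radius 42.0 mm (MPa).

10.5 MPa

J = π(d_o⁴ − d_i⁴)/32 = π(0.0922⁴ − 0.0372⁴)/32 = 6.907×10^-6 m⁴.
Shear stress varies linearly with radius: τ = T·r/J = 1720 × 0.0420 / 6.907×10^-6 = 1.046×10^7 Pa.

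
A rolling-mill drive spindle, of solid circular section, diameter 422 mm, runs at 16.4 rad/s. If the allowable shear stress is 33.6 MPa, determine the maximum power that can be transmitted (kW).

8130 kW

J = πd⁴/32 = π(0.422)⁴/32 = 3.114×10^-3 m⁴.
T_max = τ_allow·J/r = 3.36×10^7 × 3.114×10^-3 / 0.211 = 495800 N·m.
ω = 16.4 rad/s, so P_max = T_max·ω = 8.131×10^6 W.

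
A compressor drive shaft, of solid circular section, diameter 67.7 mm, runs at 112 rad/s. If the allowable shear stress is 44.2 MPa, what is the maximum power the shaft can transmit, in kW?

302 kW

J = πd⁴/32 = π(0.0677)⁴/32 = 2.062×10^-6 m⁴.
T_max = τ_allow·J/r = 4.42×10^7 × 2.062×10^-6 / 0.0338 = 2693 N·m.
ω = 112 rad/s, so P_max = T_max·ω = 3.016×10^5 W.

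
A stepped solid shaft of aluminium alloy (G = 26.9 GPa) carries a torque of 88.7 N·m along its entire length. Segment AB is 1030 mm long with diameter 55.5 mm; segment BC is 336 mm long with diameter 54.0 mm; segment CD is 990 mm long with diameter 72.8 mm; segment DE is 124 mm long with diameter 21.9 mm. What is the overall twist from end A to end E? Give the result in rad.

0.0243 rad

J_AB = π(0.0555)⁴/32 = 9.31×10^-7 m⁴; J_BC = π(0.0540)⁴/32 = 8.35×10^-7 m⁴; J_CD = π(0.0728)⁴/32 = 2.76×10^-6 m⁴; J_DE = π(0.0219)⁴/32 = 2.26×10^-8 m⁴.
θ = (T/G)·Σ L_i/J_i = (88.70/26.9×10⁹)·(1.03/9.31×10^-7 + 0.336/8.35×10^-7 + 0.990/2.76×10^-6 + 0.124/2.26×10^-8) = 0.02426 rad.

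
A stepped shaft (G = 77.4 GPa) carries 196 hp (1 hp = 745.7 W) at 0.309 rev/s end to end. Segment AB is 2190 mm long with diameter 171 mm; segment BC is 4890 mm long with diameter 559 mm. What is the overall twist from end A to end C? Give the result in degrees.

1.48°

ω = 2π·0.309 = 1.942 rad/s, so T = P/ω = 196×745.7 / 1.942 = 75280 N·m.
J_AB = π(0.171)⁴/32 = 8.39×10^-5 m⁴; J_BC = π(0.559)⁴/32 = 9.59×10^-3 m⁴.
θ = (T/G)·Σ L_i/J_i = (75280/77.4×10⁹)·(2.19/8.39×10^-5 + 4.89/9.59×10^-3) = 0.02587 rad.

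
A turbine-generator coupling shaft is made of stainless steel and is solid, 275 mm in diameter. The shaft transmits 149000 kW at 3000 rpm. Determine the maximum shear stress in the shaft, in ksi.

ω = 2π·3000/60 = 314.2 rad/s, so T = P/ω = 149000×10³ / 314.2 = 474300 N·m.
J = πd⁴/32 = π(0.275)⁴/32 = 5.615×10^-4 m⁴.
τ_max = T·r/J = 474300 × 0.138 / 5.615×10^-4 = 1.161×10^8 Pa.

16.8 ksi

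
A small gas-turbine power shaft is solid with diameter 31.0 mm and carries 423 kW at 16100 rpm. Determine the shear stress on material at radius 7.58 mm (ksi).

ω = 2π·16100/60 = 1686 rad/s, so T = P/ω = 423×10³ / 1686 = 250.9 N·m.
J = πd⁴/32 = π(0.0310)⁴/32 = 9.067×10^-8 m⁴.
Shear stress varies linearly with radius: τ = T·r/J = 250.9 × 0.00758 / 9.067×10^-8 = 2.098×10^7 Pa.

3.04 ksi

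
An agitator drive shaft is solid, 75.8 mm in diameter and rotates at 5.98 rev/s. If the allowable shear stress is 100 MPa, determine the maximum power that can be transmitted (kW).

J = πd⁴/32 = π(0.0758)⁴/32 = 3.241×10^-6 m⁴.
T_max = τ_allow·J/r = 1.00×10^8 × 3.241×10^-6 / 0.0379 = 8551 N·m.
ω = 2π·5.98 = 37.57 rad/s, so P_max = T_max·ω = 3.213×10^5 W.

321 kW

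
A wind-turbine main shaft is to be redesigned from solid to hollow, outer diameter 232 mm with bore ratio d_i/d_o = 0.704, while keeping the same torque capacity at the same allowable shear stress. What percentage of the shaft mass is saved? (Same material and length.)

39.1 %

Equal τ_max and T ⇒ the solid shaft needs d_s³ = d_o³(1−k⁴), so d_s = 232·(1−0.704⁴)^(1/3) = 211.2 mm.
Area ratio A_h/A_s = d_o²(1−k²)/d_s² = (1−k²)/(1−k⁴)^(2/3) = 0.6087.
Mass saving = 1 − 0.6087 = 39.1 %.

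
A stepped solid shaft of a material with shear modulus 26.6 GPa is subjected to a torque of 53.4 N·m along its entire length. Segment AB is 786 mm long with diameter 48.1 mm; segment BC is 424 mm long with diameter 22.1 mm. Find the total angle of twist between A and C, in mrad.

J_AB = π(0.0481)⁴/32 = 5.26×10^-7 m⁴; J_BC = π(0.0221)⁴/32 = 2.34×10^-8 m⁴.
θ = (T/G)·Σ L_i/J_i = (53.40/26.6×10⁹)·(0.786/5.26×10^-7 + 0.424/2.34×10^-8) = 0.03935 rad.

39.3 mrad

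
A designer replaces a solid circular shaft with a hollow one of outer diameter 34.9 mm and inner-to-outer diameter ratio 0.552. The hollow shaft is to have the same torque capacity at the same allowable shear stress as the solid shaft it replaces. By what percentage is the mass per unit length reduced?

25.8 %

Equal τ_max and T ⇒ the solid shaft needs d_s³ = d_o³(1−k⁴), so d_s = 34.9·(1−0.552⁴)^(1/3) = 33.78 mm.
Area ratio A_h/A_s = d_o²(1−k²)/d_s² = (1−k²)/(1−k⁴)^(2/3) = 0.7420.
Mass saving = 1 − 0.7420 = 25.8 %.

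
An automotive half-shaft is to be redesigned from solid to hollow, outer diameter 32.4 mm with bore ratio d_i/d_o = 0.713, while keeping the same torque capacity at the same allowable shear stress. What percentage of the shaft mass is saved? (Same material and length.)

40.0 %

Equal τ_max and T ⇒ the solid shaft needs d_s³ = d_o³(1−k⁴), so d_s = 32.4·(1−0.713⁴)^(1/3) = 29.33 mm.
Area ratio A_h/A_s = d_o²(1−k²)/d_s² = (1−k²)/(1−k⁴)^(2/3) = 0.6001.
Mass saving = 1 − 0.6001 = 40.0 %.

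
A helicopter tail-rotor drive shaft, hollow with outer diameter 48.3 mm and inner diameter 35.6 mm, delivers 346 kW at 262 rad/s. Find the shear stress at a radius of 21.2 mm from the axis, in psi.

ω = 262 rad/s, so T = P/ω = 346×10³ / 262.0 = 1321 N·m.
J = π(d_o⁴ − d_i⁴)/32 = π(0.0483⁴ − 0.0356⁴)/32 = 3.766×10^-7 m⁴.
Shear stress varies linearly with radius: τ = T·r/J = 1321 × 0.0212 / 3.766×10^-7 = 7.434×10^7 Pa.

10800 psi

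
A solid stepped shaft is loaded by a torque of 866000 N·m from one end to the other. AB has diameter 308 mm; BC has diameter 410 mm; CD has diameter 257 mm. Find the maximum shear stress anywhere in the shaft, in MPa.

Under the same torque, τ_max = 16T/(πd³) is largest where d is smallest — segment CD (d = 257 mm).
τ_max = 16·866000/(π·(0.257)³) = 2.598×10^8 Pa.

260 MPa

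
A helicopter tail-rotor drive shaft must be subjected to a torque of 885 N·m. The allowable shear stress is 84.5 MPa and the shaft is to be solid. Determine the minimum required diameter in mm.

37.6 mm

For a solid shaft τ_max = 16T/(πd³), so d = (16T/(π τ_allow))^(1/3) = (16·885.0/(π·8.45×10^7))^(1/3) = 0.03764 m.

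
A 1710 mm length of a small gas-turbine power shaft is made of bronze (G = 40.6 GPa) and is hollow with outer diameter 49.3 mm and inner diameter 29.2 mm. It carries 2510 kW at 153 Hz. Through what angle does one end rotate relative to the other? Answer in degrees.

12.4°

ω = 2π·153 = 961.3 rad/s, so T = P/ω = 2510×10³ / 961.3 = 2611 N·m.
J = π(d_o⁴ − d_i⁴)/32 = π(0.0493⁴ − 0.0292⁴)/32 = 5.086×10^-7 m⁴.
θ = T·L/(G·J) = 2611 × 1.71 / (40.6×10⁹ × 5.086×10^-7) = 0.2162 rad.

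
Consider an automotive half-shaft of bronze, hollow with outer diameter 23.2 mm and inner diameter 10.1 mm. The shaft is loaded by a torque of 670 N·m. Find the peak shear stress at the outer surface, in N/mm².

283 N/mm²

J = π(d_o⁴ − d_i⁴)/32 = π(0.0232⁴ − 0.0101⁴)/32 = 2.742×10^-8 m⁴.
τ_max = T·r/J = 670.0 × 0.0116 / 2.742×10^-8 = 2.834×10^8 Pa.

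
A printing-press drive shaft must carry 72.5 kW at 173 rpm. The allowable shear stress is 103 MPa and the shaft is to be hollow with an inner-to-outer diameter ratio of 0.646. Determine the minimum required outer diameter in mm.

62.1 mm

ω = 2π·173/60 = 18.12 rad/s, so T = P/ω = 72.5×10³ / 18.12 = 4002 N·m.
For a hollow shaft with d_i/d_o = 0.646: τ_max = 16T/(π d_o³ (1−k⁴)), so d_o = [16T/(π τ_allow (1−k⁴))]^(1/3) = [16·4002/(π·1.03×10^8·0.8258)]^(1/3) = 0.06211 m.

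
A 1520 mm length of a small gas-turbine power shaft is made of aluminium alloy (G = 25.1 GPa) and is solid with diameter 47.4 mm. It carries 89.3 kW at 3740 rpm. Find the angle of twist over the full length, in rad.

0.0279 rad

ω = 2π·3740/60 = 391.7 rad/s, so T = P/ω = 89.3×10³ / 391.7 = 228.0 N·m.
J = πd⁴/32 = π(0.0474)⁴/32 = 4.956×10^-7 m⁴.
θ = T·L/(G·J) = 228.0 × 1.52 / (25.1×10⁹ × 4.956×10^-7) = 0.02786 rad.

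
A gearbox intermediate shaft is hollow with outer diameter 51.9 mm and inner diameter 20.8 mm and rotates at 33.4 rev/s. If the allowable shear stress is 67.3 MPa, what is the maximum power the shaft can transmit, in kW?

378 kW

J = π(d_o⁴ − d_i⁴)/32 = π(0.0519⁴ − 0.0208⁴)/32 = 6.939×10^-7 m⁴.
T_max = τ_allow·J/r = 6.73×10^7 × 6.939×10^-7 / 0.0260 = 1800 N·m.
ω = 2π·33.4 = 209.9 rad/s, so P_max = T_max·ω = 3.777×10^5 W.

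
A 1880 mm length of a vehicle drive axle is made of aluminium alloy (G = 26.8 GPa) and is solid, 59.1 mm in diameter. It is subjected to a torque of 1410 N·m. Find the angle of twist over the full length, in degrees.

J = πd⁴/32 = π(0.0591)⁴/32 = 1.198×10^-6 m⁴.
θ = T·L/(G·J) = 1410 × 1.88 / (26.8×10⁹ × 1.198×10^-6) = 0.08258 rad.

4.73°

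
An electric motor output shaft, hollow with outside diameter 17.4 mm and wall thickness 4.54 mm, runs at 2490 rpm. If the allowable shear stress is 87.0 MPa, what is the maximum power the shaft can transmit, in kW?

22.2 kW

J = π(d_o⁴ − d_i⁴)/32 = π(0.0174⁴ − 0.00832⁴)/32 = 8.529×10^-9 m⁴.
T_max = τ_allow·J/r = 8.70×10^7 × 8.529×10^-9 / 0.00870 = 85.29 N·m.
ω = 2π·2490/60 = 260.8 rad/s, so P_max = T_max·ω = 2.224×10^4 W.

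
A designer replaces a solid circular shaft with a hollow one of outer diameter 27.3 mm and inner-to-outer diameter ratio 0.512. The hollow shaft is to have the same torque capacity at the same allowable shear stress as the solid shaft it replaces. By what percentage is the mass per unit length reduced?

22.6 %

Equal τ_max and T ⇒ the solid shaft needs d_s³ = d_o³(1−k⁴), so d_s = 27.3·(1−0.512⁴)^(1/3) = 26.66 mm.
Area ratio A_h/A_s = d_o²(1−k²)/d_s² = (1−k²)/(1−k⁴)^(2/3) = 0.7737.
Mass saving = 1 − 0.7737 = 22.6 %.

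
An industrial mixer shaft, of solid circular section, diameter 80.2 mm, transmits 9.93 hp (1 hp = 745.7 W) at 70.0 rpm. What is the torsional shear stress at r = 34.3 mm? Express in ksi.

1.24 ksi

ω = 2π·70.0/60 = 7.330 rad/s, so T = P/ω = 9.93×745.7 / 7.330 = 1010 N·m.
J = πd⁴/32 = π(0.0802)⁴/32 = 4.062×10^-6 m⁴.
Shear stress varies linearly with radius: τ = T·r/J = 1010 × 0.0343 / 4.062×10^-6 = 8.531×10^6 Pa.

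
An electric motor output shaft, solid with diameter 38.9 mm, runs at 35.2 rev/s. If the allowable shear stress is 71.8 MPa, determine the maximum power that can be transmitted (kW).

184 kW

J = πd⁴/32 = π(0.0389)⁴/32 = 2.248×10^-7 m⁴.
T_max = τ_allow·J/r = 7.18×10^7 × 2.248×10^-7 / 0.0194 = 829.9 N·m.
ω = 2π·35.2 = 221.2 rad/s, so P_max = T_max·ω = 1.835×10^5 W.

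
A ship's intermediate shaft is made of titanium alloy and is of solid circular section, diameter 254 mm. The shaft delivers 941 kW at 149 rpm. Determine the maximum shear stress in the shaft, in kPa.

ω = 2π·149/60 = 15.60 rad/s, so T = P/ω = 941×10³ / 15.60 = 60310 N·m.
J = πd⁴/32 = π(0.254)⁴/32 = 4.086×10^-4 m⁴.
τ_max = T·r/J = 60310 × 0.127 / 4.086×10^-4 = 1.874×10^7 Pa.

18700 kPa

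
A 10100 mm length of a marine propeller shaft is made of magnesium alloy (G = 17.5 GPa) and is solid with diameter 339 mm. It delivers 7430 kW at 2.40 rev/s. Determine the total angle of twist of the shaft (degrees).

ω = 2π·2.40 = 15.08 rad/s, so T = P/ω = 7430×10³ / 15.08 = 492700 N·m.
J = πd⁴/32 = π(0.339)⁴/32 = 1.297×10^-3 m⁴.
θ = T·L/(G·J) = 492700 × 10.1 / (17.5×10⁹ × 1.297×10^-3) = 0.2193 rad.

12.6°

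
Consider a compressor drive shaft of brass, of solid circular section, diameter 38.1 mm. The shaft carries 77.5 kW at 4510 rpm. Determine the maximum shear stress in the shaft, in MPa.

ω = 2π·4510/60 = 472.3 rad/s, so T = P/ω = 77.5×10³ / 472.3 = 164.1 N·m.
J = πd⁴/32 = π(0.0381)⁴/32 = 2.069×10^-7 m⁴.
τ_max = T·r/J = 164.1 × 0.0191 / 2.069×10^-7 = 1.511×10^7 Pa.

15.1 MPa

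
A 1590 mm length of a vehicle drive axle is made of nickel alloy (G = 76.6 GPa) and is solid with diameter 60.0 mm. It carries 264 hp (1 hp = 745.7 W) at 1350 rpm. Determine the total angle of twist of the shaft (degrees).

1.30°

ω = 2π·1350/60 = 141.4 rad/s, so T = P/ω = 264×745.7 / 141.4 = 1393 N·m.
J = πd⁴/32 = π(0.0600)⁴/32 = 1.272×10^-6 m⁴.
θ = T·L/(G·J) = 1393 × 1.59 / (76.6×10⁹ × 1.272×10^-6) = 0.02272 rad.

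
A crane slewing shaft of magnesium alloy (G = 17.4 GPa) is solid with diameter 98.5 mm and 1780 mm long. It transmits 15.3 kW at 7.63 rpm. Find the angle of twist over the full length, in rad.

0.212 rad

ω = 2π·7.63/60 = 0.7990 rad/s, so T = P/ω = 15.3×10³ / 0.7990 = 19150 N·m.
J = πd⁴/32 = π(0.0985)⁴/32 = 9.242×10^-6 m⁴.
θ = T·L/(G·J) = 19150 × 1.78 / (17.4×10⁹ × 9.242×10^-6) = 0.2120 rad.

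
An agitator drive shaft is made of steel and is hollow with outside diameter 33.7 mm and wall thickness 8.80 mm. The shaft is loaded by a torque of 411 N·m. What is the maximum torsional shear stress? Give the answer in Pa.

5.77e7 Pa

J = π(d_o⁴ − d_i⁴)/32 = π(0.0337⁴ − 0.0161⁴)/32 = 1.200×10^-7 m⁴.
τ_max = T·r/J = 411.0 × 0.0169 / 1.200×10^-7 = 5.770×10^7 Pa.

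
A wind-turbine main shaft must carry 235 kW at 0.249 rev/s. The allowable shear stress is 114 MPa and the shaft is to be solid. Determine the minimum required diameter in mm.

ω = 2π·0.249 = 1.565 rad/s, so T = P/ω = 235×10³ / 1.565 = 150200 N·m.
For a solid shaft τ_max = 16T/(πd³), so d = (16T/(π τ_allow))^(1/3) = (16·150200/(π·1.14×10^8))^(1/3) = 0.1886 m.

189 mm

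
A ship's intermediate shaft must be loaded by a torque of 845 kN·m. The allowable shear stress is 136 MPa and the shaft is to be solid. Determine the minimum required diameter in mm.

316 mm

For a solid shaft τ_max = 16T/(πd³), so d = (16T/(π τ_allow))^(1/3) = (16·845000/(π·1.36×10^8))^(1/3) = 0.3163 m.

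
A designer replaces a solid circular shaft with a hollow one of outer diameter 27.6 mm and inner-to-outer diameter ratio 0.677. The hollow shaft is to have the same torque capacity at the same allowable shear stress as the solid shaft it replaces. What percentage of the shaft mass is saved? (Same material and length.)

Equal τ_max and T ⇒ the solid shaft needs d_s³ = d_o³(1−k⁴), so d_s = 27.6·(1−0.677⁴)^(1/3) = 25.51 mm.
Area ratio A_h/A_s = d_o²(1−k²)/d_s² = (1−k²)/(1−k⁴)^(2/3) = 0.6339.
Mass saving = 1 − 0.6339 = 36.6 %.

36.6 %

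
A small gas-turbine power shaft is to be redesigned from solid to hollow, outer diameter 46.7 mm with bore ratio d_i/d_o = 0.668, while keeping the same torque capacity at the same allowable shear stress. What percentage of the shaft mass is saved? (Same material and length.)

Equal τ_max and T ⇒ the solid shaft needs d_s³ = d_o³(1−k⁴), so d_s = 46.7·(1−0.668⁴)^(1/3) = 43.37 mm.
Area ratio A_h/A_s = d_o²(1−k²)/d_s² = (1−k²)/(1−k⁴)^(2/3) = 0.6421.
Mass saving = 1 − 0.6421 = 35.8 %.

35.8 %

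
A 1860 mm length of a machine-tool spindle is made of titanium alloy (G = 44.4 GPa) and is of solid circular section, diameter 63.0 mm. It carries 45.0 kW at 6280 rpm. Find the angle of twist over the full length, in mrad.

1.85 mrad

ω = 2π·6280/60 = 657.6 rad/s, so T = P/ω = 45.0×10³ / 657.6 = 68.43 N·m.
J = πd⁴/32 = π(0.0630)⁴/32 = 1.547×10^-6 m⁴.
θ = T·L/(G·J) = 68.43 × 1.86 / (44.4×10⁹ × 1.547×10^-6) = 1.853×10^-3 rad.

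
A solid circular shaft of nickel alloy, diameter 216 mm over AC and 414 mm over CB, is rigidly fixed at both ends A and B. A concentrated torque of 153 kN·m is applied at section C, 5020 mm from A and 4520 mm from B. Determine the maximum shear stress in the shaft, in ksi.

Compatibility: T_A·a/J_AC = T_B·b/J_CB with T_A + T_B = T₀.
J_AC = 2.14×10^-4 m⁴, J_CB = 2.88×10^-3 m⁴, so T_A = T₀·(J_AC/a)/((J_AC/a)+(J_CB/b)) = 9570 N·m, T_B = 143400 N·m.
τ in each portion: τ_AC = 4.84×10^6 Pa, τ_CB = 1.03×10^7 Pa; maximum is in CB.
τ_max = T_CB·r/J = 143400·0.207/2.88×10^-3 = 1.029×10^7 Pa.

1.49 ksi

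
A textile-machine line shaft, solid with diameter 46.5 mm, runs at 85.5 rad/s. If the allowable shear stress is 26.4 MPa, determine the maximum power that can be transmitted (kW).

J = πd⁴/32 = π(0.0465)⁴/32 = 4.590×10^-7 m⁴.
T_max = τ_allow·J/r = 2.64×10^7 × 4.590×10^-7 / 0.0232 = 521.2 N·m.
ω = 85.5 rad/s, so P_max = T_max·ω = 4.456×10^4 W.

44.6 kW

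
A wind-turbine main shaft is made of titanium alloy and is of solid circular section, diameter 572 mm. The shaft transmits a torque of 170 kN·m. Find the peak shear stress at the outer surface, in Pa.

J = πd⁴/32 = π(0.572)⁴/32 = 0.01051 m⁴.
τ_max = T·r/J = 170000 × 0.286 / 0.01051 = 4.626×10^6 Pa.

4.63e6 Pa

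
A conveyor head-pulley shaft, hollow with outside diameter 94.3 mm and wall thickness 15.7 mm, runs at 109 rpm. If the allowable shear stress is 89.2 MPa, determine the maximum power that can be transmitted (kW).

134 kW

J = π(d_o⁴ − d_i⁴)/32 = π(0.0943⁴ − 0.0629⁴)/32 = 6.227×10^-6 m⁴.
T_max = τ_allow·J/r = 8.92×10^7 × 6.227×10^-6 / 0.0471 = 11780 N·m.
ω = 2π·109/60 = 11.41 rad/s, so P_max = T_max·ω = 1.345×10^5 W.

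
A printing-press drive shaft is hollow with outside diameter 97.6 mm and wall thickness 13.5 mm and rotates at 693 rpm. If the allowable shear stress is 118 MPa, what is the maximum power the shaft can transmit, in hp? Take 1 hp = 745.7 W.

J = π(d_o⁴ − d_i⁴)/32 = π(0.0976⁴ − 0.0706⁴)/32 = 6.469×10^-6 m⁴.
T_max = τ_allow·J/r = 1.18×10^8 × 6.469×10^-6 / 0.0488 = 15640 N·m.
ω = 2π·693/60 = 72.57 rad/s, so P_max = T_max·ω = 1.135×10^6 W.

1520 hp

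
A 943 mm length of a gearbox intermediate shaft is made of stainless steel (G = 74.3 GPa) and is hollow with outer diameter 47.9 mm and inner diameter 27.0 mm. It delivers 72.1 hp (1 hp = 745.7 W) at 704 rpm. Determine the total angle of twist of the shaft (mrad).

19.9 mrad

ω = 2π·704/60 = 73.72 rad/s, so T = P/ω = 72.1×745.7 / 73.72 = 729.3 N·m.
J = π(d_o⁴ − d_i⁴)/32 = π(0.0479⁴ − 0.0270⁴)/32 = 4.646×10^-7 m⁴.
θ = T·L/(G·J) = 729.3 × 0.943 / (74.3×10⁹ × 4.646×10^-7) = 0.01992 rad.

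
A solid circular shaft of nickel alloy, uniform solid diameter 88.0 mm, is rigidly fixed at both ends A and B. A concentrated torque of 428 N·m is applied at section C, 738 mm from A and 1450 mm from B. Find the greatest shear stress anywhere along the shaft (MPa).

With uniform GJ and both ends fixed, compatibility θ_AC = θ_CB gives T_A·a = T_B·b, together with T_A + T_B = T₀.
T_A = T₀·b/(a+b) = 428.0·1450/2188 = 283.6 N·m; T_B = 144.4 N·m.
τ in each portion: τ_AC = 2.12×10^6 Pa, τ_CB = 1.08×10^6 Pa; maximum is in AC.
τ_max = T_AC·r/J = 283.6·0.0440/5.89×10^-6 = 2.120×10^6 Pa.

2.12 MPa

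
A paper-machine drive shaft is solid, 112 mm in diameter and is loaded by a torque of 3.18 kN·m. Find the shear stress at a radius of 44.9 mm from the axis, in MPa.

9.24 MPa

J = πd⁴/32 = π(0.112)⁴/32 = 1.545×10^-5 m⁴.
Shear stress varies linearly with radius: τ = T·r/J = 3180 × 0.0449 / 1.545×10^-5 = 9.243×10^6 Pa.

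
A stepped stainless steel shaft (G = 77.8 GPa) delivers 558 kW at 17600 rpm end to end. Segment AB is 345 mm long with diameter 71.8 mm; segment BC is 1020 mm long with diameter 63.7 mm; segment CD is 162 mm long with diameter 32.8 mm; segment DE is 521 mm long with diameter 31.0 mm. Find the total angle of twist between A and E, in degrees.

ω = 2π·17600/60 = 1843 rad/s, so T = P/ω = 558×10³ / 1843 = 302.8 N·m.
J_AB = π(0.0718)⁴/32 = 2.61×10^-6 m⁴; J_BC = π(0.0637)⁴/32 = 1.62×10^-6 m⁴; J_CD = π(0.0328)⁴/32 = 1.14×10^-7 m⁴; J_DE = π(0.0310)⁴/32 = 9.07×10^-8 m⁴.
θ = (T/G)·Σ L_i/J_i = (302.8/77.8×10⁹)·(0.345/2.61×10^-6 + 1.02/1.62×10^-6 + 0.162/1.14×10^-7 + 0.521/9.07×10^-8) = 0.03088 rad.

1.77°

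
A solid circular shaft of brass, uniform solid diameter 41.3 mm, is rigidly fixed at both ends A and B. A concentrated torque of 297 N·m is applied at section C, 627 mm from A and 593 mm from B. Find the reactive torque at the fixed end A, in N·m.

144 N·m

With uniform GJ and both ends fixed, compatibility θ_AC = θ_CB gives T_A·a = T_B·b, together with T_A + T_B = T₀.
T_A = T₀·b/(a+b) = 297.0·593/1220 = 144.4 N·m; T_B = 152.6 N·m.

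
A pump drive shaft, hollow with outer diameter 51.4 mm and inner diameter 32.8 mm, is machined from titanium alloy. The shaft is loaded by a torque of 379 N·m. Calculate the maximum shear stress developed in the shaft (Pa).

1.70e7 Pa

J = π(d_o⁴ − d_i⁴)/32 = π(0.0514⁴ − 0.0328⁴)/32 = 5.716×10^-7 m⁴.
τ_max = T·r/J = 379.0 × 0.0257 / 5.716×10^-7 = 1.704×10^7 Pa.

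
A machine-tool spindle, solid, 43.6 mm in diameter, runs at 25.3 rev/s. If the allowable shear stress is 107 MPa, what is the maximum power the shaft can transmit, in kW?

277 kW

J = πd⁴/32 = π(0.0436)⁴/32 = 3.548×10^-7 m⁴.
T_max = τ_allow·J/r = 1.07×10^8 × 3.548×10^-7 / 0.0218 = 1741 N·m.
ω = 2π·25.3 = 159.0 rad/s, so P_max = T_max·ω = 2.768×10^5 W.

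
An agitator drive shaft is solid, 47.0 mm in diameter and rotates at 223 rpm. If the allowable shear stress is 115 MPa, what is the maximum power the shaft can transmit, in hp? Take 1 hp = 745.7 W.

J = πd⁴/32 = π(0.0470)⁴/32 = 4.791×10^-7 m⁴.
T_max = τ_allow·J/r = 1.15×10^8 × 4.791×10^-7 / 0.0235 = 2344 N·m.
ω = 2π·223/60 = 23.35 rad/s, so P_max = T_max·ω = 5.475×10^4 W.

73.4 hp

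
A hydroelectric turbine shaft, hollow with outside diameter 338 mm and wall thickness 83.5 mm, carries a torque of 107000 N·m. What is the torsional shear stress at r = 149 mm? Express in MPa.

J = π(d_o⁴ − d_i⁴)/32 = π(0.338⁴ − 0.171⁴)/32 = 1.197×10^-3 m⁴.
Shear stress varies linearly with radius: τ = T·r/J = 107000 × 0.149 / 1.197×10^-3 = 1.331×10^7 Pa.

13.3 MPa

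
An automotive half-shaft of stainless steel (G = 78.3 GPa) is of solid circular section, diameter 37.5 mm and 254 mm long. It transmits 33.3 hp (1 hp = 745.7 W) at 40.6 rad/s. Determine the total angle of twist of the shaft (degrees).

0.586°

ω = 40.6 rad/s, so T = P/ω = 33.3×745.7 / 40.60 = 611.6 N·m.
J = πd⁴/32 = π(0.0375)⁴/32 = 1.941×10^-7 m⁴.
θ = T·L/(G·J) = 611.6 × 0.254 / (78.3×10⁹ × 1.941×10^-7) = 0.01022 rad.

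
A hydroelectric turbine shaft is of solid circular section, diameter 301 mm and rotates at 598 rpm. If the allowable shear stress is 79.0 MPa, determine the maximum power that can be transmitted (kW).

26500 kW

J = πd⁴/32 = π(0.301)⁴/32 = 8.059×10^-4 m⁴.
T_max = τ_allow·J/r = 7.90×10^7 × 8.059×10^-4 / 0.150 = 423000 N·m.
ω = 2π·598/60 = 62.62 rad/s, so P_max = T_max·ω = 2.649×10^7 W.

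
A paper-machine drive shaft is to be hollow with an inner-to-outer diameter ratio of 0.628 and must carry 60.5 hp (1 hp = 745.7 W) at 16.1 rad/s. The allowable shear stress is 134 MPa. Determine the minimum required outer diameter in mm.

ω = 16.1 rad/s, so T = P/ω = 60.5×745.7 / 16.10 = 2802 N·m.
For a hollow shaft with d_i/d_o = 0.628: τ_max = 16T/(π d_o³ (1−k⁴)), so d_o = [16T/(π τ_allow (1−k⁴))]^(1/3) = [16·2802/(π·1.34×10^8·0.8445)]^(1/3) = 0.05015 m.

50.1 mm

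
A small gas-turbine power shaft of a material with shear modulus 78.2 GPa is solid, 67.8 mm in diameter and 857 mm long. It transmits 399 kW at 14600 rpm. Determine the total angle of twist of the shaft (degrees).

ω = 2π·14600/60 = 1529 rad/s, so T = P/ω = 399×10³ / 1529 = 261.0 N·m.
J = πd⁴/32 = π(0.0678)⁴/32 = 2.075×10^-6 m⁴.
θ = T·L/(G·J) = 261.0 × 0.857 / (78.2×10⁹ × 2.075×10^-6) = 1.379×10^-3 rad.

0.0790°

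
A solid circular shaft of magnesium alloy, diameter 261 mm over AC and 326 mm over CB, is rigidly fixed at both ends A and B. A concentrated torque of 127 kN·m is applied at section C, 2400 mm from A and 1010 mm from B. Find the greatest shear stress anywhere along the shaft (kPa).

Compatibility: T_A·a/J_AC = T_B·b/J_CB with T_A + T_B = T₀.
J_AC = 4.56×10^-4 m⁴, J_CB = 1.11×10^-3 m⁴, so T_A = T₀·(J_AC/a)/((J_AC/a)+(J_CB/b)) = 18720 N·m, T_B = 108300 N·m.
τ in each portion: τ_AC = 5.36×10^6 Pa, τ_CB = 1.59×10^7 Pa; maximum is in CB.
τ_max = T_CB·r/J = 108300·0.163/1.11×10^-3 = 1.592×10^7 Pa.

15900 kPa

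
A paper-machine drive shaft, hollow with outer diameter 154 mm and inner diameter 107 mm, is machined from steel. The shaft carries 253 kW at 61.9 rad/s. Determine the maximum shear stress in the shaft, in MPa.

ω = 61.9 rad/s, so T = P/ω = 253×10³ / 61.90 = 4087 N·m.
J = π(d_o⁴ − d_i⁴)/32 = π(0.154⁴ − 0.107⁴)/32 = 4.235×10^-5 m⁴.
τ_max = T·r/J = 4087 × 0.0770 / 4.235×10^-5 = 7.431×10^6 Pa.

7.43 MPa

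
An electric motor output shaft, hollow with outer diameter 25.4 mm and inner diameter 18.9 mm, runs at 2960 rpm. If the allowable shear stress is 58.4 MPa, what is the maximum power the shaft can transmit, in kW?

J = π(d_o⁴ − d_i⁴)/32 = π(0.0254⁴ − 0.0189⁴)/32 = 2.834×10^-8 m⁴.
T_max = τ_allow·J/r = 5.84×10^7 × 2.834×10^-8 / 0.0127 = 130.3 N·m.
ω = 2π·2960/60 = 310.0 rad/s, so P_max = T_max·ω = 4.039×10^4 W.

40.4 kW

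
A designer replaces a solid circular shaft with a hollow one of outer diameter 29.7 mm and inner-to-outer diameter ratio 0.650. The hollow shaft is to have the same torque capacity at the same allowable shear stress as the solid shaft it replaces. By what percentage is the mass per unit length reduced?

34.2 %

Equal τ_max and T ⇒ the solid shaft needs d_s³ = d_o³(1−k⁴), so d_s = 29.7·(1−0.650⁴)^(1/3) = 27.82 mm.
Area ratio A_h/A_s = d_o²(1−k²)/d_s² = (1−k²)/(1−k⁴)^(2/3) = 0.6584.
Mass saving = 1 − 0.6584 = 34.2 %.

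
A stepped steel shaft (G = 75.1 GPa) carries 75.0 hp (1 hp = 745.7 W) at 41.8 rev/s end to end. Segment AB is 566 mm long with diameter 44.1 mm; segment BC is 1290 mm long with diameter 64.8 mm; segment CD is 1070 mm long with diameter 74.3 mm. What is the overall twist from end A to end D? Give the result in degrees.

ω = 2π·41.8 = 262.6 rad/s, so T = P/ω = 75.0×745.7 / 262.6 = 212.9 N·m.
J_AB = π(0.0441)⁴/32 = 3.71×10^-7 m⁴; J_BC = π(0.0648)⁴/32 = 1.73×10^-6 m⁴; J_CD = π(0.0743)⁴/32 = 2.99×10^-6 m⁴.
θ = (T/G)·Σ L_i/J_i = (212.9/75.1×10⁹)·(0.566/3.71×10^-7 + 1.29/1.73×10^-6 + 1.07/2.99×10^-6) = 7.449×10^-3 rad.

0.427°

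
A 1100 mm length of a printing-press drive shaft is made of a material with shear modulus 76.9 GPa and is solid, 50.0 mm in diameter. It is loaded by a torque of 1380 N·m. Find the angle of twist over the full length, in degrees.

J = πd⁴/32 = π(0.0500)⁴/32 = 6.136×10^-7 m⁴.
θ = T·L/(G·J) = 1380 × 1.10 / (76.9×10⁹ × 6.136×10^-7) = 0.03217 rad.

1.84°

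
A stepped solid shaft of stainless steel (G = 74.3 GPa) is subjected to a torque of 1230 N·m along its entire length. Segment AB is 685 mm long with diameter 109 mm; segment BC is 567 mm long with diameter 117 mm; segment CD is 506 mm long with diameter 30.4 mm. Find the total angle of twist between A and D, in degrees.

J_AB = π(0.109)⁴/32 = 1.39×10^-5 m⁴; J_BC = π(0.117)⁴/32 = 1.84×10^-5 m⁴; J_CD = π(0.0304)⁴/32 = 8.38×10^-8 m⁴.
θ = (T/G)·Σ L_i/J_i = (1230/74.3×10⁹)·(0.685/1.39×10^-5 + 0.567/1.84×10^-5 + 0.506/8.38×10^-8) = 0.1012 rad.

5.80°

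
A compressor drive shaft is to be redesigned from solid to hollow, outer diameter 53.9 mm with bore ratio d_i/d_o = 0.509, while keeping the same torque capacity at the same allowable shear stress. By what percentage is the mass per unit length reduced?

Equal τ_max and T ⇒ the solid shaft needs d_s³ = d_o³(1−k⁴), so d_s = 53.9·(1−0.509⁴)^(1/3) = 52.67 mm.
Area ratio A_h/A_s = d_o²(1−k²)/d_s² = (1−k²)/(1−k⁴)^(2/3) = 0.7760.
Mass saving = 1 − 0.7760 = 22.4 %.

22.4 %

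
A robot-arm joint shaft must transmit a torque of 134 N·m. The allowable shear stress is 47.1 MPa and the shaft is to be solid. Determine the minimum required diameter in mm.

24.4 mm

For a solid shaft τ_max = 16T/(πd³), so d = (16T/(π τ_allow))^(1/3) = (16·134.0/(π·4.71×10^7))^(1/3) = 0.02438 m.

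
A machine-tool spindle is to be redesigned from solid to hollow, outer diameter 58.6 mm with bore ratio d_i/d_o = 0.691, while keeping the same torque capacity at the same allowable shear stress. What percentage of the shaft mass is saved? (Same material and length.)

37.9 %

Equal τ_max and T ⇒ the solid shaft needs d_s³ = d_o³(1−k⁴), so d_s = 58.6·(1−0.691⁴)^(1/3) = 53.76 mm.
Area ratio A_h/A_s = d_o²(1−k²)/d_s² = (1−k²)/(1−k⁴)^(2/3) = 0.6209.
Mass saving = 1 − 0.6209 = 37.9 %.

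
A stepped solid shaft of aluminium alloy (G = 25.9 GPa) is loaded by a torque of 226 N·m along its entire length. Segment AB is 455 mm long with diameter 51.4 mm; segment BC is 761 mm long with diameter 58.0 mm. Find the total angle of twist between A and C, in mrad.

J_AB = π(0.0514)⁴/32 = 6.85×10^-7 m⁴; J_BC = π(0.0580)⁴/32 = 1.11×10^-6 m⁴.
θ = (T/G)·Σ L_i/J_i = (226.0/25.9×10⁹)·(0.455/6.85×10^-7 + 0.761/1.11×10^-6) = 0.01177 rad.

11.8 mrad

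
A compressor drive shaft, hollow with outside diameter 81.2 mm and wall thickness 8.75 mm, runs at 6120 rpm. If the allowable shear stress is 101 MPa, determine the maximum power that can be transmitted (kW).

J = π(d_o⁴ − d_i⁴)/32 = π(0.0812⁴ − 0.0637⁴)/32 = 2.652×10^-6 m⁴.
T_max = τ_allow·J/r = 1.01×10^8 × 2.652×10^-6 / 0.0406 = 6596 N·m.
ω = 2π·6120/60 = 640.9 rad/s, so P_max = T_max·ω = 4.227×10^6 W.

4230 kW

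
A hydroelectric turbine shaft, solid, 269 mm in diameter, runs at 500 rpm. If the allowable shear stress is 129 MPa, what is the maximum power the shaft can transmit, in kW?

25800 kW

J = πd⁴/32 = π(0.269)⁴/32 = 5.141×10^-4 m⁴.
T_max = τ_allow·J/r = 1.29×10^8 × 5.141×10^-4 / 0.135 = 493000 N·m.
ω = 2π·500/60 = 52.36 rad/s, so P_max = T_max·ω = 2.582×10^7 W.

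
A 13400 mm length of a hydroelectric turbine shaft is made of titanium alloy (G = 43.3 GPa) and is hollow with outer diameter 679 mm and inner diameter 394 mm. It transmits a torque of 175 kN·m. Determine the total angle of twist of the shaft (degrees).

0.168°

J = π(d_o⁴ − d_i⁴)/32 = π(0.679⁴ − 0.394⁴)/32 = 0.01850 m⁴.
θ = T·L/(G·J) = 175000 × 13.4 / (43.3×10⁹ × 0.01850) = 2.927×10^-3 rad.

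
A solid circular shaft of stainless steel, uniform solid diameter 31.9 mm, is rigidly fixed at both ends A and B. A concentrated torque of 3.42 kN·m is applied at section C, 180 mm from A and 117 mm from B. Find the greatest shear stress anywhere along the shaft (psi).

With uniform GJ and both ends fixed, compatibility θ_AC = θ_CB gives T_A·a = T_B·b, together with T_A + T_B = T₀.
T_A = T₀·b/(a+b) = 3420·117/297.0 = 1347 N·m; T_B = 2073 N·m.
τ in each portion: τ_AC = 2.11×10^8 Pa, τ_CB = 3.25×10^8 Pa; maximum is in CB.
τ_max = T_CB·r/J = 2073·0.0159/1.02×10^-7 = 3.252×10^8 Pa.

47200 psi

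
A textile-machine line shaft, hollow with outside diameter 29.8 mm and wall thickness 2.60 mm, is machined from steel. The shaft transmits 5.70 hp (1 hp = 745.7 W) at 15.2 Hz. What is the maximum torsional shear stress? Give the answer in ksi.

2.32 ksi

ω = 2π·15.2 = 95.50 rad/s, so T = P/ω = 5.70×745.7 / 95.50 = 44.51 N·m.
J = π(d_o⁴ − d_i⁴)/32 = π(0.0298⁴ − 0.0246⁴)/32 = 4.147×10^-8 m⁴.
τ_max = T·r/J = 44.51 × 0.0149 / 4.147×10^-8 = 1.599×10^7 Pa.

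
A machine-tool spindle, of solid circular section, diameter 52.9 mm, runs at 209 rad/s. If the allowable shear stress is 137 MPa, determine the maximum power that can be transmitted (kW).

J = πd⁴/32 = π(0.0529)⁴/32 = 7.688×10^-7 m⁴.
T_max = τ_allow·J/r = 1.37×10^8 × 7.688×10^-7 / 0.0264 = 3982 N·m.
ω = 209 rad/s, so P_max = T_max·ω = 8.323×10^5 W.

832 kW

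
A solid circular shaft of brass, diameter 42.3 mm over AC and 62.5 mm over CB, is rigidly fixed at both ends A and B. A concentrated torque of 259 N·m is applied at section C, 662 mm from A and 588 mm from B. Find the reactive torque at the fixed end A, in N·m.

Compatibility: T_A·a/J_AC = T_B·b/J_CB with T_A + T_B = T₀.
J_AC = 3.14×10^-7 m⁴, J_CB = 1.50×10^-6 m⁴, so T_A = T₀·(J_AC/a)/((J_AC/a)+(J_CB/b)) = 40.69 N·m, T_B = 218.3 N·m.

40.7 N·m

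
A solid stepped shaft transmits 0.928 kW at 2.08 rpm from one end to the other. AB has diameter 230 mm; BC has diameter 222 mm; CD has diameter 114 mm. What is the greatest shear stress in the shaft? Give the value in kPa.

ω = 2π·2.08/60 = 0.2178 rad/s, so T = P/ω = 0.928×10³ / 0.2178 = 4260 N·m.
Under the same torque, τ_max = 16T/(πd³) is largest where d is smallest — segment CD (d = 114 mm).
τ_max = 16·4260/(π·(0.114)³) = 1.465×10^7 Pa.

14600 kPa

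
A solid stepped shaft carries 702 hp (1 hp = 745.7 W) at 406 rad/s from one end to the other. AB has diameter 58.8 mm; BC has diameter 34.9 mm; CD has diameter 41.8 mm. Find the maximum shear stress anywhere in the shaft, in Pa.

ω = 406 rad/s, so T = P/ω = 702×745.7 / 406.0 = 1289 N·m.
Under the same torque, τ_max = 16T/(πd³) is largest where d is smallest — segment BC (d = 34.9 mm).
τ_max = 16·1289/(π·(0.0349)³) = 1.545×10^8 Pa.

1.54e8 Pa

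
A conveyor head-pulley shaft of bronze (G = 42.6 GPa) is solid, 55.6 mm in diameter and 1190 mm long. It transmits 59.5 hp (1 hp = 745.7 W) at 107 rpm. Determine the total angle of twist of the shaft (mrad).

ω = 2π·107/60 = 11.21 rad/s, so T = P/ω = 59.5×745.7 / 11.21 = 3960 N·m.
J = πd⁴/32 = π(0.0556)⁴/32 = 9.382×10^-7 m⁴.
θ = T·L/(G·J) = 3960 × 1.19 / (42.6×10⁹ × 9.382×10^-7) = 0.1179 rad.

118 mrad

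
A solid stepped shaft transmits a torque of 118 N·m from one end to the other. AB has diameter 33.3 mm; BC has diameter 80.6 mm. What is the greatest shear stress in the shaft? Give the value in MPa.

Under the same torque, τ_max = 16T/(πd³) is largest where d is smallest — segment AB (d = 33.3 mm).
τ_max = 16·118.0/(π·(0.0333)³) = 1.627×10^7 Pa.

16.3 MPa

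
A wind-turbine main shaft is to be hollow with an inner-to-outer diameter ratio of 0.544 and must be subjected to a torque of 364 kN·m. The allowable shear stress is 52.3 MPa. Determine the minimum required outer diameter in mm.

For a hollow shaft with d_i/d_o = 0.544: τ_max = 16T/(π d_o³ (1−k⁴)), so d_o = [16T/(π τ_allow (1−k⁴))]^(1/3) = [16·364000/(π·5.23×10^7·0.9124)]^(1/3) = 0.3387 m.

339 mm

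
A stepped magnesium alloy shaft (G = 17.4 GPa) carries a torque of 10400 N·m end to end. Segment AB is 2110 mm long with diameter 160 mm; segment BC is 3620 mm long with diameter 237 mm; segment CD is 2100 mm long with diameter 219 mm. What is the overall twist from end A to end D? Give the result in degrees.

1.84°

J_AB = π(0.160)⁴/32 = 6.43×10^-5 m⁴; J_BC = π(0.237)⁴/32 = 3.10×10^-4 m⁴; J_CD = π(0.219)⁴/32 = 2.26×10^-4 m⁴.
θ = (T/G)·Σ L_i/J_i = (10400/17.4×10⁹)·(2.11/6.43×10^-5 + 3.62/3.10×10^-4 + 2.10/2.26×10^-4) = 0.03215 rad.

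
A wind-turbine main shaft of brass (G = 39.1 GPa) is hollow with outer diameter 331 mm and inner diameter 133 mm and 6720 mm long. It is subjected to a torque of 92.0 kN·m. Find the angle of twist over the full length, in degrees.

0.789°

J = π(d_o⁴ − d_i⁴)/32 = π(0.331⁴ − 0.133⁴)/32 = 1.148×10^-3 m⁴.
θ = T·L/(G·J) = 92000 × 6.72 / (39.1×10⁹ × 1.148×10^-3) = 0.01378 rad.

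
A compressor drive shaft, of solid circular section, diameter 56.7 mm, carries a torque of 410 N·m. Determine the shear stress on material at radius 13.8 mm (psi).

J = πd⁴/32 = π(0.0567)⁴/32 = 1.015×10^-6 m⁴.
Shear stress varies linearly with radius: τ = T·r/J = 410.0 × 0.0138 / 1.015×10^-6 = 5.576×10^6 Pa.

809 psi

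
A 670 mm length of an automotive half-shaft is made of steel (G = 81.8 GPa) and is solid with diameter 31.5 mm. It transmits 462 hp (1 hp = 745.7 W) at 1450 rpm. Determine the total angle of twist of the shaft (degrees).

11.0°

ω = 2π·1450/60 = 151.8 rad/s, so T = P/ω = 462×745.7 / 151.8 = 2269 N·m.
J = πd⁴/32 = π(0.0315)⁴/32 = 9.666×10^-8 m⁴.
θ = T·L/(G·J) = 2269 × 0.670 / (81.8×10⁹ × 9.666×10^-8) = 0.1923 rad.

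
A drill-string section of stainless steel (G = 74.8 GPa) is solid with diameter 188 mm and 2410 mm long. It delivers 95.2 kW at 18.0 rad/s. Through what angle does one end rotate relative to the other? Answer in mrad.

ω = 18.0 rad/s, so T = P/ω = 95.2×10³ / 18.00 = 5289 N·m.
J = πd⁴/32 = π(0.188)⁴/32 = 1.226×10^-4 m⁴.
θ = T·L/(G·J) = 5289 × 2.41 / (74.8×10⁹ × 1.226×10^-4) = 1.389×10^-3 rad.

1.39 mrad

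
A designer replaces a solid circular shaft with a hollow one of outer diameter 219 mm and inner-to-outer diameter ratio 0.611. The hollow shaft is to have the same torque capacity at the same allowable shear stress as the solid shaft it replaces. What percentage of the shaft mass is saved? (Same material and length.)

Equal τ_max and T ⇒ the solid shaft needs d_s³ = d_o³(1−k⁴), so d_s = 219·(1−0.611⁴)^(1/3) = 208.3 mm.
Area ratio A_h/A_s = d_o²(1−k²)/d_s² = (1−k²)/(1−k⁴)^(2/3) = 0.6926.
Mass saving = 1 − 0.6926 = 30.7 %.

30.7 %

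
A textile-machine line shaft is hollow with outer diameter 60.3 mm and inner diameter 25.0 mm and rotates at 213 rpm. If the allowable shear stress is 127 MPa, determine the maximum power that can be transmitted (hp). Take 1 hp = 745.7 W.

J = π(d_o⁴ − d_i⁴)/32 = π(0.0603⁴ − 0.0250⁴)/32 = 1.260×10^-6 m⁴.
T_max = τ_allow·J/r = 1.27×10^8 × 1.260×10^-6 / 0.0301 = 5306 N·m.
ω = 2π·213/60 = 22.31 rad/s, so P_max = T_max·ω = 1.184×10^5 W.

159 hp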